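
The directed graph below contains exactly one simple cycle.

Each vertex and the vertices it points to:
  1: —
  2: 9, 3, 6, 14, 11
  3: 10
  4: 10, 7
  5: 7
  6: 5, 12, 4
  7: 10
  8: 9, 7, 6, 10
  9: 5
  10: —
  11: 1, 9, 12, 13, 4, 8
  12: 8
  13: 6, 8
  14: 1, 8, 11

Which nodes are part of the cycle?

6, 8, 12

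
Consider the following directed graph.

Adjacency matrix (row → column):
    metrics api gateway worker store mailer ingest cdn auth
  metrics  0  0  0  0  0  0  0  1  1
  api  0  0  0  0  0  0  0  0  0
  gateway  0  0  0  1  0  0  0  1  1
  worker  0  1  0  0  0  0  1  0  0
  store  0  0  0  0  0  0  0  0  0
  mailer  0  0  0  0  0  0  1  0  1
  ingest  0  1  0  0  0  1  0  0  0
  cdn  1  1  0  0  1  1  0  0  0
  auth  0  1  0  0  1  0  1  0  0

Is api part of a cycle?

api lies on a cycle iff there is a path from api back to itself.
Exploring from api, it never reaches itself; equivalently, its strongly connected component is a singleton.

No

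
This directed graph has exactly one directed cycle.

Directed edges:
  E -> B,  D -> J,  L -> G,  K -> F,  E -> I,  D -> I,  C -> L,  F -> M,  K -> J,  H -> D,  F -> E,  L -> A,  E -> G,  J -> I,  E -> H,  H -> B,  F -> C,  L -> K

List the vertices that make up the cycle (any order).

DFS with gray/black marking from F:
F gray
  C gray
    L gray
      K gray
        K→F: F is gray → back edge
Back edge closes the cycle F → C → L → K → F; its vertices are {C, F, K, L}.

C, F, K, L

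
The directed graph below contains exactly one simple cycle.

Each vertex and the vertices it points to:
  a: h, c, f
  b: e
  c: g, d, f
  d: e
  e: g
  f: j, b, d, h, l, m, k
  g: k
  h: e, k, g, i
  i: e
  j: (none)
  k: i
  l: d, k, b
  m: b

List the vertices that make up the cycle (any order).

e, g, i, k

DFS with gray/black marking from g:
g gray
  k gray
    i gray
      e gray
        e→g: g is gray → back edge
Back edge closes the cycle g → k → i → e → g; its vertices are {e, g, i, k}.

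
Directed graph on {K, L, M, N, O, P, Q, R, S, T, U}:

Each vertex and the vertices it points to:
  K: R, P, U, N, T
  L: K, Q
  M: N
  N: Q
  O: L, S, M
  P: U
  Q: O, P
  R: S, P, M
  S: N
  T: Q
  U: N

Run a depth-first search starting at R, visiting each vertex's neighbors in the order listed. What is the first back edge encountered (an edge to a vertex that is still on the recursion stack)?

K→R

DFS from R (visiting each vertex's neighbors in the order listed); mark gray on enter, black on exit:
R gray
  S gray
    N gray
      Q gray
        O gray
          L gray
            K gray
              K→R: R is gray → back edge
First back edge: K → R.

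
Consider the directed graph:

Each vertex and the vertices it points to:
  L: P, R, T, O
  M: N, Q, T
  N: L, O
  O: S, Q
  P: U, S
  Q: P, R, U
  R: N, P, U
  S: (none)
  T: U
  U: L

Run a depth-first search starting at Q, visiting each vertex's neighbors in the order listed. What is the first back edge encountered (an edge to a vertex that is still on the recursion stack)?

L->P

DFS from Q (visiting each vertex's neighbors in the order listed); mark gray on enter, black on exit:
Q gray
  P gray
    U gray
      L gray
        L→P: P is gray → back edge
First back edge: L → P.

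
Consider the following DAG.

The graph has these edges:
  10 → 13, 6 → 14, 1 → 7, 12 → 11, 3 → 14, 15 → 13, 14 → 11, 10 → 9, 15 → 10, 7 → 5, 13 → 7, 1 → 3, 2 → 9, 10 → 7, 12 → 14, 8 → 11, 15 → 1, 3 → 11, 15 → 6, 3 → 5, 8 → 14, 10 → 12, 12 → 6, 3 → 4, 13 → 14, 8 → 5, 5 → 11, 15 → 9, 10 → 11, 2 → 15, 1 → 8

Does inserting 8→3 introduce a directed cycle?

Adding 8→3 creates a cycle iff 3 can already reach 8.
Explore from 3: no path reaches 8. The graph stays acyclic.

No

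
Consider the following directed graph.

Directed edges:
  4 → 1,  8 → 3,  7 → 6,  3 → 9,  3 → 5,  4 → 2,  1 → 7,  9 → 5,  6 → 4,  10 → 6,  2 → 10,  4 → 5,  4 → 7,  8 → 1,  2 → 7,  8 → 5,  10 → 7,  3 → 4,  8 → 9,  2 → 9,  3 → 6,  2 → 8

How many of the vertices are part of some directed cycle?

A vertex is on a directed cycle iff it belongs to a strongly connected component of size ≥ 2 (or has a self-loop).
The vertices on cycles are {1, 2, 3, 4, 6, 7, 8, 10} — 8 in total.

8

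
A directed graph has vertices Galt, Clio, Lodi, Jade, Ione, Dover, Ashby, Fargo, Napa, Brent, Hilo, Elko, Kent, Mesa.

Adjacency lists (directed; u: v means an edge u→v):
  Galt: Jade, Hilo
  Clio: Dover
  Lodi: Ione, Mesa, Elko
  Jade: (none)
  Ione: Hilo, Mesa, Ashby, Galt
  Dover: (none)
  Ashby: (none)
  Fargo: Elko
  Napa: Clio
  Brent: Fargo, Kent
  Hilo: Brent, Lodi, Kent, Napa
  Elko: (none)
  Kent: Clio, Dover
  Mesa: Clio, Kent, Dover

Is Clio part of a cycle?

No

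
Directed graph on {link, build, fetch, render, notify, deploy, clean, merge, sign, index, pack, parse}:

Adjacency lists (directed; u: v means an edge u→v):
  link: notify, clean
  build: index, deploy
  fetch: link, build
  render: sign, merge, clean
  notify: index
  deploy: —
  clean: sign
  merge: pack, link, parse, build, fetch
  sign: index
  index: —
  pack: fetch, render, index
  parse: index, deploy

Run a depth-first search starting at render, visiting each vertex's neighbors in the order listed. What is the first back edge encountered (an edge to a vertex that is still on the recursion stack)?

DFS from render (visiting each vertex's neighbors in the order listed); mark gray on enter, black on exit:
render gray
  sign gray
    index gray
    index black
  sign black
  merge gray
    pack gray
      fetch gray
        link gray
          notify gray
            notify→index: index black — skip
          notify black
          clean gray
            clean→sign: sign black — skip
          clean black
        link black
        build gray
          build→index: index black — skip
          deploy gray
          deploy black
        build black
      fetch black
      pack→render: render is gray → back edge
First back edge: pack → render.

pack->render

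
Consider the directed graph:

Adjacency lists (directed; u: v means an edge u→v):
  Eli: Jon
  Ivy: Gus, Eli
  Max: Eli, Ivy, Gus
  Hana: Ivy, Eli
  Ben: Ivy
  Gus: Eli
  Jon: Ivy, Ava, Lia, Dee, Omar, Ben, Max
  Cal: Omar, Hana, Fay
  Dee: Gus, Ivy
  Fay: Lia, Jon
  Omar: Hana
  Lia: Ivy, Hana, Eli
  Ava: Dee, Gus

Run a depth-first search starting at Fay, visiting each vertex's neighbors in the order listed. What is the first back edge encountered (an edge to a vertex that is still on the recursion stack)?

Jon->Ivy

DFS from Fay (visiting each vertex's neighbors in the order listed); mark gray on enter, black on exit:
Fay gray
  Lia gray
    Ivy gray
      Gus gray
        Eli gray
          Jon gray
            Jon→Ivy: Ivy is gray → back edge
First back edge: Jon → Ivy.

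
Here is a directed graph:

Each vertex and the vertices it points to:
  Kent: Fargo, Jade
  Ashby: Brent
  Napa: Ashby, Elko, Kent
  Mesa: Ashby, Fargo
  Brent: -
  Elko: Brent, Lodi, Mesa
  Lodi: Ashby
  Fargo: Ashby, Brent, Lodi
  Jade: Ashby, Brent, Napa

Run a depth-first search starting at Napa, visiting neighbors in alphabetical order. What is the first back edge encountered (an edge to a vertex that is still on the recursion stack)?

Jade->Napa

DFS from Napa (visiting neighbors in alphabetical order); mark gray on enter, black on exit:
Napa gray
  Ashby gray
    Brent gray
    Brent black
  Ashby black
  Elko gray
    Elko→Brent: Brent black — skip
    Lodi gray
      Lodi→Ashby: Ashby black — skip
    Lodi black
    Mesa gray
      Mesa→Ashby: Ashby black — skip
      Fargo gray
        Fargo→Ashby: Ashby black — skip
        Fargo→Brent: Brent black — skip
        Fargo→Lodi: Lodi black — skip
      Fargo black
    Mesa black
  Elko black
  Kent gray
    Kent→Fargo: Fargo black — skip
    Jade gray
      Jade→Ashby: Ashby black — skip
      Jade→Brent: Brent black — skip
      Jade→Napa: Napa is gray → back edge
First back edge: Jade → Napa.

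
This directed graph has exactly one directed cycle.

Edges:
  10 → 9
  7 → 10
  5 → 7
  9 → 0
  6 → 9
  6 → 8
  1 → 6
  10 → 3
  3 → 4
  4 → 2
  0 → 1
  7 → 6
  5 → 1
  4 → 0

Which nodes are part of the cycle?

0, 1, 6, 9

DFS with gray/black marking from 6:
6 gray
  8 gray
  8 black
  9 gray
    0 gray
      1 gray
        1→6: 6 is gray → back edge
Back edge closes the cycle 6 → 9 → 0 → 1 → 6; its vertices are {0, 1, 6, 9}.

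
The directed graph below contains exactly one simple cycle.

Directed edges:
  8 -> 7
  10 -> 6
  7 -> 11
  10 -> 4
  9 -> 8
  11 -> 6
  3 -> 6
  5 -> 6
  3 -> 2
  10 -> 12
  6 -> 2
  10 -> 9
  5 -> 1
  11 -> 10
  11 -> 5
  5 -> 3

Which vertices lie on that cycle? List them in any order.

7, 8, 9, 10, 11

DFS with gray/black marking from 11:
11 gray
  6 gray
    2 gray
    2 black
  6 black
  10 gray
    12 gray
    12 black
    10→6: 6 black — skip
    4 gray
    4 black
    9 gray
      8 gray
        7 gray
          7→11: 11 is gray → back edge
Back edge closes the cycle 11 → 10 → 9 → 8 → 7 → 11; its vertices are {7, 8, 9, 10, 11}.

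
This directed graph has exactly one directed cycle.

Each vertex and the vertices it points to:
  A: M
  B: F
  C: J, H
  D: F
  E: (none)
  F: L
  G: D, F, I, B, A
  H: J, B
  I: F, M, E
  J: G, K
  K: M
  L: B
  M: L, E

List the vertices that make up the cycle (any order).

B, F, L

DFS with gray/black marking from F:
F gray
  L gray
    B gray
      B→F: F is gray → back edge
Back edge closes the cycle F → L → B → F; its vertices are {B, F, L}.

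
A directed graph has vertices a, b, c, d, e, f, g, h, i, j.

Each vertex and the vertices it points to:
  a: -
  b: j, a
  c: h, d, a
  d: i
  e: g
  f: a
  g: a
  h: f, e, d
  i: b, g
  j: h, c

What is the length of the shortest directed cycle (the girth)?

5

For each vertex v, BFS finds the shortest path from v back to v.
The shortest such closed walk is j → h → d → i → b → j, length 5.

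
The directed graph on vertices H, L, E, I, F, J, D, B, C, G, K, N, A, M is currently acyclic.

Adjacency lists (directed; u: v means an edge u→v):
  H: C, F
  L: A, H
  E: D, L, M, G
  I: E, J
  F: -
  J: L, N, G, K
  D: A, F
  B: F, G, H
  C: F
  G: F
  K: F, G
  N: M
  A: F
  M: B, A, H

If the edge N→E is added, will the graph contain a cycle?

No

Adding N→E creates a cycle iff E can already reach N.
Explore from E: no path reaches N. The graph stays acyclic.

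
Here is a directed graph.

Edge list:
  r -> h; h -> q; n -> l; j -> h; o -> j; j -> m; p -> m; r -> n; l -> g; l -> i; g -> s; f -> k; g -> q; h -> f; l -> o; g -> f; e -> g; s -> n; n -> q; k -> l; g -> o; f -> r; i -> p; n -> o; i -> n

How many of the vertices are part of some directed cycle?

A vertex is on a directed cycle iff it belongs to a strongly connected component of size ≥ 2 (or has a self-loop).
The vertices on cycles are {f, g, h, i, j, k, l, n, o, r, s} — 11 in total.

11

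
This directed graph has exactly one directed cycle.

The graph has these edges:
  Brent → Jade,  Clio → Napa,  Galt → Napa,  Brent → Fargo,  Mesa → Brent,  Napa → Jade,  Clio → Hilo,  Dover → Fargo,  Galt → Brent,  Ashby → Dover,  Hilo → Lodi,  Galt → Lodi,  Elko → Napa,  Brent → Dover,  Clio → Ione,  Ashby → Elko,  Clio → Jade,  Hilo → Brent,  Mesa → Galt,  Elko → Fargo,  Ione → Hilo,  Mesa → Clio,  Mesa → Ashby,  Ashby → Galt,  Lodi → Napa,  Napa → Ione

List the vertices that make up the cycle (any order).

Hilo, Ione, Lodi, Napa

DFS with gray/black marking from Hilo:
Hilo gray
  Brent gray
    Jade gray
    Jade black
    Fargo gray
    Fargo black
    Dover gray
      Dover→Fargo: Fargo black — skip
    Dover black
  Brent black
  Lodi gray
    Napa gray
      Ione gray
        Ione→Hilo: Hilo is gray → back edge
Back edge closes the cycle Hilo → Lodi → Napa → Ione → Hilo; its vertices are {Hilo, Ione, Lodi, Napa}.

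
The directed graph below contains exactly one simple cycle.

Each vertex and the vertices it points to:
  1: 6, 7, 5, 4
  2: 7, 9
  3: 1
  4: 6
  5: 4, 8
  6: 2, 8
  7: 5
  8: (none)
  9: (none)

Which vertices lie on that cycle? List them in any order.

2, 4, 5, 6, 7

DFS with gray/black marking from 6:
6 gray
  2 gray
    7 gray
      5 gray
        4 gray
          4→6: 6 is gray → back edge
Back edge closes the cycle 6 → 2 → 7 → 5 → 4 → 6; its vertices are {2, 4, 5, 6, 7}.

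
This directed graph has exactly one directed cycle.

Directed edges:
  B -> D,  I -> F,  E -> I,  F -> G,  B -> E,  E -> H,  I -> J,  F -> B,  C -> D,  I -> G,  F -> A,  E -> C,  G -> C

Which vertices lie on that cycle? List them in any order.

DFS with gray/black marking from I:
I gray
  F gray
    B gray
      E gray
        E→I: I is gray → back edge
Back edge closes the cycle I → F → B → E → I; its vertices are {B, E, F, I}.

B, E, F, I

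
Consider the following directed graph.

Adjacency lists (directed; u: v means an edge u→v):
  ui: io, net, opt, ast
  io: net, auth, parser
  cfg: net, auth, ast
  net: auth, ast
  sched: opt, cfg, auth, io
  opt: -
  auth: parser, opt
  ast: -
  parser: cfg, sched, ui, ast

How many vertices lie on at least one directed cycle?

7

A vertex is on a directed cycle iff it belongs to a strongly connected component of size ≥ 2 (or has a self-loop).
The vertices on cycles are {io, ui, cfg, net, auth, sched, parser} — 7 in total.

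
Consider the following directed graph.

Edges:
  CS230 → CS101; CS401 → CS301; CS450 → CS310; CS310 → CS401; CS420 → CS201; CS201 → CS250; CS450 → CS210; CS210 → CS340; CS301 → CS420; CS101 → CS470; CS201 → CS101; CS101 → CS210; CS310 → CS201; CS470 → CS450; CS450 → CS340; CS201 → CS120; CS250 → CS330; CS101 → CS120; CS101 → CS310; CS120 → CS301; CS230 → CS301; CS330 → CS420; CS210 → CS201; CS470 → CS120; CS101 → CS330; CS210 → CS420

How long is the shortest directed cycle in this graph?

3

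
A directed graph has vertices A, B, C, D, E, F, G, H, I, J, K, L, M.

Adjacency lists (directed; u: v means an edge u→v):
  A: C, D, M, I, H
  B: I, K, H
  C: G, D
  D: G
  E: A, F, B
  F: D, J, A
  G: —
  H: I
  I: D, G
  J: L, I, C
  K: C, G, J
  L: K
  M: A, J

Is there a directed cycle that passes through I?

No

I lies on a cycle iff there is a path from I back to itself.
Exploring from I, it never reaches itself; equivalently, its strongly connected component is a singleton.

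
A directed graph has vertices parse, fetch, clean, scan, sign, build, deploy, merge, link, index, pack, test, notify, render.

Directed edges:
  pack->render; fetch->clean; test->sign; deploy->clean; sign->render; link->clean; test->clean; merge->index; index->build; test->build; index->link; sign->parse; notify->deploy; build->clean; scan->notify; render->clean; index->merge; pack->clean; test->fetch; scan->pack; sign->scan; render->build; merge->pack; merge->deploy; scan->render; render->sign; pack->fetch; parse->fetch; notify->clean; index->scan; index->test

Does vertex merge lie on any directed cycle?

merge is on a cycle iff merge can reach itself via ≥1 edge.
merge → index → merge — yes.

Yes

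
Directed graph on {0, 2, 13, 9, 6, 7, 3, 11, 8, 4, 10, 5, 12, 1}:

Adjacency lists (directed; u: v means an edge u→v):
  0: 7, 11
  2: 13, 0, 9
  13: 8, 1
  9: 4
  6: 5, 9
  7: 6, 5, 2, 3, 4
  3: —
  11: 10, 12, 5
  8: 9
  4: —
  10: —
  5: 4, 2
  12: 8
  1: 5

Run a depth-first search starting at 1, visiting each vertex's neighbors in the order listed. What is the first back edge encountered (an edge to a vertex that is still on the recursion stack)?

DFS from 1 (visiting each vertex's neighbors in the order listed); mark gray on enter, black on exit:
1 gray
  5 gray
    4 gray
    4 black
    2 gray
      13 gray
        8 gray
          9 gray
            9→4: 4 black — skip
          9 black
        8 black
        13→1: 1 is gray → back edge
First back edge: 13 → 1.

13→1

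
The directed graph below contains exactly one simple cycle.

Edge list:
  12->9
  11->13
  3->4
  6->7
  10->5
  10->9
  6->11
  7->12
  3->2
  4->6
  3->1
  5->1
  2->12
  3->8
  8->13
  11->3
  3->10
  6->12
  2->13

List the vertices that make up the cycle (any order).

DFS with gray/black marking from 3:
3 gray
  2 gray
    12 gray
      9 gray
      9 black
    12 black
    13 gray
    13 black
  2 black
  8 gray
    8→13: 13 black — skip
  8 black
  4 gray
    6 gray
      6→12: 12 black — skip
      7 gray
        7→12: 12 black — skip
      7 black
      11 gray
        11→13: 13 black — skip
        11→3: 3 is gray → back edge
Back edge closes the cycle 3 → 4 → 6 → 11 → 3; its vertices are {3, 4, 6, 11}.

3, 4, 6, 11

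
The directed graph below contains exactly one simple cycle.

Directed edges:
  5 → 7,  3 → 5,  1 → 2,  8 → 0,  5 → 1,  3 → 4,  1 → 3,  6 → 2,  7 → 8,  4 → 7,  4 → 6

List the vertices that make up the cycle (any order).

1, 3, 5

DFS with gray/black marking from 1:
1 gray
  2 gray
  2 black
  3 gray
    4 gray
      6 gray
        6→2: 2 black — skip
      6 black
      7 gray
        8 gray
          0 gray
          0 black
        8 black
      7 black
    4 black
    5 gray
      5→1: 1 is gray → back edge
Back edge closes the cycle 1 → 3 → 5 → 1; its vertices are {1, 3, 5}.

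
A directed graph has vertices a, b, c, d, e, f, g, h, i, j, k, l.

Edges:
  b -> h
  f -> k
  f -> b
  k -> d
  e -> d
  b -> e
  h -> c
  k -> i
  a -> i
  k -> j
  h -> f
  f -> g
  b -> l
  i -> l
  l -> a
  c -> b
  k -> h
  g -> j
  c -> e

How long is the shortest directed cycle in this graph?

3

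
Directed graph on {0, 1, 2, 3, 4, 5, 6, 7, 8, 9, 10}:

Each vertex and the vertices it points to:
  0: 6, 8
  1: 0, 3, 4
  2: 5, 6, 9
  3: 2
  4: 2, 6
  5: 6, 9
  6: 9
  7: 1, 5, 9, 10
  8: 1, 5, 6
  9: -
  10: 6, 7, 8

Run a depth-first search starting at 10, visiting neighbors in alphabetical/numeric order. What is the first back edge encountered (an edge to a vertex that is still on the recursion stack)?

DFS from 10 (visiting neighbors in alphabetical/numeric order); mark gray on enter, black on exit:
10 gray
  6 gray
    9 gray
    9 black
  6 black
  7 gray
    1 gray
      0 gray
        0→6: 6 black — skip
        8 gray
          8→1: 1 is gray → back edge
First back edge: 8 → 1.

8->1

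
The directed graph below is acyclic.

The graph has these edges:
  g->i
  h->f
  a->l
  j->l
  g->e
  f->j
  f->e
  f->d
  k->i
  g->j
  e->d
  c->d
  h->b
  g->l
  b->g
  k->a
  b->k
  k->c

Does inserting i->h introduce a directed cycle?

Yes

Adding i→h creates a cycle iff h can already reach i.
Path from h: h → b → g → i.
So h → … → i → h is a cycle.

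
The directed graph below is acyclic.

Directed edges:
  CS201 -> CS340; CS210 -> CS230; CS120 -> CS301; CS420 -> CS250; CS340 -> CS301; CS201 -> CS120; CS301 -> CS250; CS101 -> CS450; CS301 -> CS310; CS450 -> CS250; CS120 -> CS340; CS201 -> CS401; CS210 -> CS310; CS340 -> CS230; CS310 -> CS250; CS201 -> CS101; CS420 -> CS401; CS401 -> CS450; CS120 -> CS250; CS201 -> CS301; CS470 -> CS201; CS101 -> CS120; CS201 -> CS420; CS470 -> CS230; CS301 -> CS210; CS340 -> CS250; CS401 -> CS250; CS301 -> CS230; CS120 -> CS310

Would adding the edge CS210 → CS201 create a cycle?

Adding CS210→CS201 creates a cycle iff CS201 can already reach CS210.
Path from CS201: CS201 → CS301 → CS210.
So CS201 → … → CS210 → CS201 is a cycle.

Yes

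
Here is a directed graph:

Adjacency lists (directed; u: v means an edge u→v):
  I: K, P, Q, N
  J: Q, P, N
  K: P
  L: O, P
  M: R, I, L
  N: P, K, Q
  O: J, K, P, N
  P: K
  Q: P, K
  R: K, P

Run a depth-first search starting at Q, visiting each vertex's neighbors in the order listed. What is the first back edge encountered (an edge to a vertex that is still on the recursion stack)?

K->P

DFS from Q (visiting each vertex's neighbors in the order listed); mark gray on enter, black on exit:
Q gray
  P gray
    K gray
      K→P: P is gray → back edge
First back edge: K → P.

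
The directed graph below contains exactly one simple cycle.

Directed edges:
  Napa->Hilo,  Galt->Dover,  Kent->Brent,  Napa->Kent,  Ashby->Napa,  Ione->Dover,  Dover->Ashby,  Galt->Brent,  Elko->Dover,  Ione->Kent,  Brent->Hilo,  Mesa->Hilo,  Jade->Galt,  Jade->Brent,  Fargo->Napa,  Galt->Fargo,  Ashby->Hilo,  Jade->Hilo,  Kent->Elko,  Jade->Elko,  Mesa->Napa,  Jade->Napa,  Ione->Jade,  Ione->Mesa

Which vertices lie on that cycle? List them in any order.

DFS with gray/black marking from Kent:
Kent gray
  Brent gray
    Hilo gray
    Hilo black
  Brent black
  Elko gray
    Dover gray
      Ashby gray
        Napa gray
          Napa→Hilo: Hilo black — skip
          Napa→Kent: Kent is gray → back edge
Back edge closes the cycle Kent → Elko → Dover → Ashby → Napa → Kent; its vertices are {Elko, Kent, Napa, Ashby, Dover}.

Elko, Kent, Napa, Ashby, Dover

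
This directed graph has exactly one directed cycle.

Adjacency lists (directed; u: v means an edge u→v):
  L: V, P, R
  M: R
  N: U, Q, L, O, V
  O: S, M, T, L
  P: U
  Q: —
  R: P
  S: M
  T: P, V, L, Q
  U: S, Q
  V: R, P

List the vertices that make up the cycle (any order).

DFS with gray/black marking from U:
U gray
  S gray
    M gray
      R gray
        P gray
          P→U: U is gray → back edge
Back edge closes the cycle U → S → M → R → P → U; its vertices are {M, P, R, S, U}.

M, P, R, S, U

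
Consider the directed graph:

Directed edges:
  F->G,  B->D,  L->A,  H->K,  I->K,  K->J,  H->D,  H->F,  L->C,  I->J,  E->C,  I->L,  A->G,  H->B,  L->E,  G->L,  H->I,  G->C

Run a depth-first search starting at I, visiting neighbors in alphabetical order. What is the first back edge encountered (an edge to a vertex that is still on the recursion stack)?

G→L

DFS from I (visiting neighbors in alphabetical order); mark gray on enter, black on exit:
I gray
  J gray
  J black
  K gray
    K→J: J black — skip
  K black
  L gray
    A gray
      G gray
        C gray
        C black
        G→L: L is gray → back edge
First back edge: G → L.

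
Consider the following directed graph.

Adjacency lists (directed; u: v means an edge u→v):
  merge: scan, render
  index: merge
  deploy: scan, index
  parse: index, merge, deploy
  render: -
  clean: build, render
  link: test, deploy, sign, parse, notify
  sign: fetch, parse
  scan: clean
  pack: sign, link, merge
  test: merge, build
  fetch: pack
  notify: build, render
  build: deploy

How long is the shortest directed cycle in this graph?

For each vertex v, BFS finds the shortest path from v back to v.
The shortest such closed walk is pack → sign → fetch → pack, length 3.

3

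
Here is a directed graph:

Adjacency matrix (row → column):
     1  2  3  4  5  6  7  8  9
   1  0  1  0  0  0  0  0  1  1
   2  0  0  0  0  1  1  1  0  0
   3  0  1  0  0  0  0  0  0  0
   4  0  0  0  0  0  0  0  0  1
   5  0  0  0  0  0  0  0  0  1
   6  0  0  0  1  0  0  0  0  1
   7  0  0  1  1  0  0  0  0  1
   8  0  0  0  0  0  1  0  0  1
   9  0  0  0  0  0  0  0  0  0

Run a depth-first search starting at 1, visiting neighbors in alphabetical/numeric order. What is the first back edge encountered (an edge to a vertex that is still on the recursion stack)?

3->2

DFS from 1 (visiting neighbors in alphabetical/numeric order); mark gray on enter, black on exit:
1 gray
  2 gray
    5 gray
      9 gray
      9 black
    5 black
    6 gray
      4 gray
        4→9: 9 black — skip
      4 black
      6→9: 9 black — skip
    6 black
    7 gray
      3 gray
        3→2: 2 is gray → back edge
First back edge: 3 → 2.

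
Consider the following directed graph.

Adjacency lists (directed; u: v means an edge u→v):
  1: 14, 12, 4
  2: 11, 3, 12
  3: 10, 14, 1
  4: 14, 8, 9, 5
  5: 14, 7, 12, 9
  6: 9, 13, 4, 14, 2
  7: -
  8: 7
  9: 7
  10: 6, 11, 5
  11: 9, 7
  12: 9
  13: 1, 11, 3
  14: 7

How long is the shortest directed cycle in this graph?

4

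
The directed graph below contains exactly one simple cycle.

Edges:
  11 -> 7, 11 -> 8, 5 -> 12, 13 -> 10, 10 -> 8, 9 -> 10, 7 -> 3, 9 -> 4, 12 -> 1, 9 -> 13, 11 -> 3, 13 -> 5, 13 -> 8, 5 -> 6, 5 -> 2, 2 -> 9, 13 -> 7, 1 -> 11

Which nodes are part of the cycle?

2, 5, 9, 13

DFS with gray/black marking from 5:
5 gray
  12 gray
    1 gray
      11 gray
        3 gray
        3 black
        7 gray
          7→3: 3 black — skip
        7 black
        8 gray
        8 black
      11 black
    1 black
  12 black
  2 gray
    9 gray
      13 gray
        13→5: 5 is gray → back edge
Back edge closes the cycle 5 → 2 → 9 → 13 → 5; its vertices are {2, 5, 9, 13}.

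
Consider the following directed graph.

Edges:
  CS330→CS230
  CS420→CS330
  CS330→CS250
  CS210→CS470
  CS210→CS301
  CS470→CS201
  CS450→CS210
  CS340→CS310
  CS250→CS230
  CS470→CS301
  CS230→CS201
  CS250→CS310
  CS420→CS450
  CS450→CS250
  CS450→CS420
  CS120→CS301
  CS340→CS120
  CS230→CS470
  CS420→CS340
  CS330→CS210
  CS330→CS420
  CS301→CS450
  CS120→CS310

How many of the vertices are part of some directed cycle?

A vertex is on a directed cycle iff it belongs to a strongly connected component of size ≥ 2 (or has a self-loop).
The vertices on cycles are {CS120, CS210, CS230, CS250, CS301, CS330, CS340, CS420, CS450, CS470} — 10 in total.

10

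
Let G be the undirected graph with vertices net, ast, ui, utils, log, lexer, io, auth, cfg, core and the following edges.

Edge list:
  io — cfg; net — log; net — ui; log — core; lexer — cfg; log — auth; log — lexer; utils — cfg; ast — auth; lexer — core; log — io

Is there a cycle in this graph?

Yes

DFS, tracking each vertex's parent; an edge to a visited non-parent vertex closes a cycle.
Start from core:
visit core (parent –)
  visit log (parent core)
    visit lexer (parent log)
      visit cfg (parent lexer)
        cfg–lexer: parent, skip
        visit io (parent cfg)
          io–cfg: parent, skip
          io–log: log visited and ≠ parent → cycle
Cycle: log – lexer – cfg – io – log.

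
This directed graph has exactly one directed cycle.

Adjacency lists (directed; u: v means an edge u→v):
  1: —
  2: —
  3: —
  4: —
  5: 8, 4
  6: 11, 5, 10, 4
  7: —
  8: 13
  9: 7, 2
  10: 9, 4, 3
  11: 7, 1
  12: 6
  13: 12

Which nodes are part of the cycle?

5, 6, 8, 12, 13

DFS with gray/black marking from 6:
6 gray
  11 gray
    7 gray
    7 black
    1 gray
    1 black
  11 black
  5 gray
    8 gray
      13 gray
        12 gray
          12→6: 6 is gray → back edge
Back edge closes the cycle 6 → 5 → 8 → 13 → 12 → 6; its vertices are {5, 6, 8, 12, 13}.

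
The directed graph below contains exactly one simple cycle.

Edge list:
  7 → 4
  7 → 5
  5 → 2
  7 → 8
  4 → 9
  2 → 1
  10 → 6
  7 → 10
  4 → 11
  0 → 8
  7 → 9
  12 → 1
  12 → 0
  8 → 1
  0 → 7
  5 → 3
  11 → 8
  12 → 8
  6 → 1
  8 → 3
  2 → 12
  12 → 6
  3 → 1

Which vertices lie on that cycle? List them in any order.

0, 2, 5, 7, 12

DFS with gray/black marking from 0:
0 gray
  8 gray
    1 gray
    1 black
    3 gray
      3→1: 1 black — skip
    3 black
  8 black
  7 gray
    10 gray
      6 gray
        6→1: 1 black — skip
      6 black
    10 black
    4 gray
      11 gray
        11→8: 8 black — skip
      11 black
      9 gray
      9 black
    4 black
    7→9: 9 black — skip
    5 gray
      2 gray
        12 gray
          12→0: 0 is gray → back edge
Back edge closes the cycle 0 → 7 → 5 → 2 → 12 → 0; its vertices are {0, 2, 5, 7, 12}.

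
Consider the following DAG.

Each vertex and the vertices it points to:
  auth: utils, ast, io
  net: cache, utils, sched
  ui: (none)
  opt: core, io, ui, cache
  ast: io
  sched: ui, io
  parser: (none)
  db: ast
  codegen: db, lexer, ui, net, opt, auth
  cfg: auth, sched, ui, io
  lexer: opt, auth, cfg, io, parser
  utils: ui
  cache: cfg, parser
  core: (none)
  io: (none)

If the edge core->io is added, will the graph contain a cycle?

No

Adding core→io creates a cycle iff io can already reach core.
Explore from io: no path reaches core. The graph stays acyclic.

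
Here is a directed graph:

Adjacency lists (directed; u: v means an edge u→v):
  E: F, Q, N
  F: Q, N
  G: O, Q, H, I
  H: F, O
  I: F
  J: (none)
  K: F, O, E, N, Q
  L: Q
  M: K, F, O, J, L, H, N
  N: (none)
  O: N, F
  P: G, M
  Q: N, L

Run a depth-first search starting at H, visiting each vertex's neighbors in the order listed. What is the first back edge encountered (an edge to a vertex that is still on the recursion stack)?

L->Q

DFS from H (visiting each vertex's neighbors in the order listed); mark gray on enter, black on exit:
H gray
  F gray
    Q gray
      N gray
      N black
      L gray
        L→Q: Q is gray → back edge
First back edge: L → Q.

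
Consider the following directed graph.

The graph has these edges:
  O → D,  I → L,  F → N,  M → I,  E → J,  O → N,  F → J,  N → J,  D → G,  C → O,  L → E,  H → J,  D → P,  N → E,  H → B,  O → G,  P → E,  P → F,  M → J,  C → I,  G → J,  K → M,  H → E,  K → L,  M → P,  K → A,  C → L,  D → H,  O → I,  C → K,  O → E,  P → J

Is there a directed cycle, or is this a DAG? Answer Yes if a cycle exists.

DFS with white/gray/black marking, starting from M:
M gray
  P gray
    J gray
    J black
    E gray
      E→J: J black — skip
    E black
    F gray
      F→J: J black — skip
      N gray
        N→E: E black — skip
        N→J: J black — skip
      N black
    F black
  P black
  M→J: J black — skip
  I gray
    L gray
      L→E: E black — skip
    L black
  I black
M black
A gray
A black
H gray
  H→J: J black — skip
  B gray
  B black
  H→E: E black — skip
H black
G gray
  G→J: J black — skip
G black
K gray
  K→M: M black — skip
  K→A: A black — skip
  K→L: L black — skip
K black
D gray
  D→H: H black — skip
  D→G: G black — skip
  D→P: P black — skip
D black
O gray
  O→N: N black — skip
  O→G: G black — skip
  O→E: E black — skip
  O→I: I black — skip
  O→D: D black — skip
O black
C gray
  C→I: I black — skip
  C→O: O black — skip
  C→K: K black — skip
  C→L: L black — skip
C black
Every edge goes to a white or black vertex — no back edge, so the graph is acyclic.

No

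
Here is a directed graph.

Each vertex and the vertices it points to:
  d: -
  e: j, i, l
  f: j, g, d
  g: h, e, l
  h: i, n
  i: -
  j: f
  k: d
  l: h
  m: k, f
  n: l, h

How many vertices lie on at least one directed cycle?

A vertex is on a directed cycle iff it belongs to a strongly connected component of size ≥ 2 (or has a self-loop).
The vertices on cycles are {e, f, g, h, j, l, n} — 7 in total.

7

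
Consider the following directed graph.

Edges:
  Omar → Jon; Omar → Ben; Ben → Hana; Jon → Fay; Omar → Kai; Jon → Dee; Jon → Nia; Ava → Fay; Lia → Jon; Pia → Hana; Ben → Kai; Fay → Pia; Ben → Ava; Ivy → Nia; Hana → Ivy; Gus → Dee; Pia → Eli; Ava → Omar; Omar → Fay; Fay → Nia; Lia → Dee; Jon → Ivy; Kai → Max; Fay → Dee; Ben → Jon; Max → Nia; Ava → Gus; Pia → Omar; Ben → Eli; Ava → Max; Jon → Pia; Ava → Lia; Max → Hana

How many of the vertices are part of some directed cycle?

7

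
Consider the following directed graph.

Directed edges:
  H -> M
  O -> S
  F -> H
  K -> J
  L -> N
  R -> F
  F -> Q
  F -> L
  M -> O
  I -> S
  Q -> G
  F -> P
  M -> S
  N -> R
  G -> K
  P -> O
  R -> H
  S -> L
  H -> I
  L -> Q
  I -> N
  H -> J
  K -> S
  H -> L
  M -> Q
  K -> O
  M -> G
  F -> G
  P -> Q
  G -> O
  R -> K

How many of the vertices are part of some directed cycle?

13

A vertex is on a directed cycle iff it belongs to a strongly connected component of size ≥ 2 (or has a self-loop).
The vertices on cycles are {F, G, H, I, K, L, M, N, O, P, Q, R, S} — 13 in total.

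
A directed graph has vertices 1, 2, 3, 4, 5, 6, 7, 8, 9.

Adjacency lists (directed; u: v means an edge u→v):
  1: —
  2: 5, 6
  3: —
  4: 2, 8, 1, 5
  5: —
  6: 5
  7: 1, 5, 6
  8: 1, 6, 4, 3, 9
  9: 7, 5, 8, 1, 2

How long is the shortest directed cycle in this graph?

2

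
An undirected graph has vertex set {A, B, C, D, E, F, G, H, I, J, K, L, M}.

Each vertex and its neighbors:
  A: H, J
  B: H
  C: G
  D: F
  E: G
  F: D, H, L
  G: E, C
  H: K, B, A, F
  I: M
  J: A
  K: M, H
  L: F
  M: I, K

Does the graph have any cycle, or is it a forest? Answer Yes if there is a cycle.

No

DFS, tracking each vertex's parent; an edge to a visited non-parent vertex closes a cycle.
Start from A:
visit A (parent –)
  visit H (parent A)
    visit K (parent H)
      visit M (parent K)
        visit I (parent M)
          I–M: parent, skip
        M–K: parent, skip
      K–H: parent, skip
    visit B (parent H)
      B–H: parent, skip
    H–A: parent, skip
    visit F (parent H)
      visit D (parent F)
        D–F: parent, skip
      F–H: parent, skip
      visit L (parent F)
        L–F: parent, skip
  visit J (parent A)
    J–A: parent, skip
visit C (parent –)
  visit G (parent C)
    visit E (parent G)
      E–G: parent, skip
    G–C: parent, skip
No non-parent visited neighbor found — the graph is a forest.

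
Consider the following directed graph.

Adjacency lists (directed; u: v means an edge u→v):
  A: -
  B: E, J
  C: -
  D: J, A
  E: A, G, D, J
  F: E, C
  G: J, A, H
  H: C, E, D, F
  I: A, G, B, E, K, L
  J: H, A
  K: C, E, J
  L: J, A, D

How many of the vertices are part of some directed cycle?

A vertex is on a directed cycle iff it belongs to a strongly connected component of size ≥ 2 (or has a self-loop).
The vertices on cycles are {D, E, F, G, H, J} — 6 in total.

6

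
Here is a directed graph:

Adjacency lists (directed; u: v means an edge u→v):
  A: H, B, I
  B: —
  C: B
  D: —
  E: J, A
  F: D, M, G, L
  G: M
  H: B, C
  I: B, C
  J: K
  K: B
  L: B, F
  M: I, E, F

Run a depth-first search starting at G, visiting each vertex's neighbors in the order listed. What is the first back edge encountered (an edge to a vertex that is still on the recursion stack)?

DFS from G (visiting each vertex's neighbors in the order listed); mark gray on enter, black on exit:
G gray
  M gray
    I gray
      B gray
      B black
      C gray
        C→B: B black — skip
      C black
    I black
    E gray
      J gray
        K gray
          K→B: B black — skip
        K black
      J black
      A gray
        H gray
          H→B: B black — skip
          H→C: C black — skip
        H black
        A→B: B black — skip
        A→I: I black — skip
      A black
    E black
    F gray
      D gray
      D black
      F→M: M is gray → back edge
First back edge: F → M.

F→M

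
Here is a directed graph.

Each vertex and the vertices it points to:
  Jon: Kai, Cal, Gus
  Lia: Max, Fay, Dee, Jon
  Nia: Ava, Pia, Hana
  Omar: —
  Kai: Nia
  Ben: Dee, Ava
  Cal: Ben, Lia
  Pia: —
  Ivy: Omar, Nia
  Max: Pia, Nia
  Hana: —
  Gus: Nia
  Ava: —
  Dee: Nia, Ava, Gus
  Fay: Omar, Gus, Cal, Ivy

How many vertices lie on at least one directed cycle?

A vertex is on a directed cycle iff it belongs to a strongly connected component of size ≥ 2 (or has a self-loop).
The vertices on cycles are {Cal, Fay, Jon, Lia} — 4 in total.

4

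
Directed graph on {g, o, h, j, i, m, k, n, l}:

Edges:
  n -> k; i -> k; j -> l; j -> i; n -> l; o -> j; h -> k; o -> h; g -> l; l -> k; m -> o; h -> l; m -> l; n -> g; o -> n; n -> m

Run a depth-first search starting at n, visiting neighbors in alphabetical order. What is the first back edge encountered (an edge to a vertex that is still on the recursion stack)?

DFS from n (visiting neighbors in alphabetical order); mark gray on enter, black on exit:
n gray
  g gray
    l gray
      k gray
      k black
    l black
  g black
  n→k: k black — skip
  n→l: l black — skip
  m gray
    m→l: l black — skip
    o gray
      h gray
        h→k: k black — skip
        h→l: l black — skip
      h black
      j gray
        i gray
          i→k: k black — skip
        i black
        j→l: l black — skip
      j black
      o→n: n is gray → back edge
First back edge: o → n.

o->n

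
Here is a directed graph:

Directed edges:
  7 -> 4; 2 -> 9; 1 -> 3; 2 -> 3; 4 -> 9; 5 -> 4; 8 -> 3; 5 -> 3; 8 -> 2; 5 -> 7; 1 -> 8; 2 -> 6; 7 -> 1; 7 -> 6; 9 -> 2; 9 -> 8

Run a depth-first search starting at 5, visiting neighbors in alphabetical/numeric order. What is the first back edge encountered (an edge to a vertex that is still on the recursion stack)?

2->9

DFS from 5 (visiting neighbors in alphabetical/numeric order); mark gray on enter, black on exit:
5 gray
  3 gray
  3 black
  4 gray
    9 gray
      2 gray
        2→3: 3 black — skip
        6 gray
        6 black
        2→9: 9 is gray → back edge
First back edge: 2 → 9.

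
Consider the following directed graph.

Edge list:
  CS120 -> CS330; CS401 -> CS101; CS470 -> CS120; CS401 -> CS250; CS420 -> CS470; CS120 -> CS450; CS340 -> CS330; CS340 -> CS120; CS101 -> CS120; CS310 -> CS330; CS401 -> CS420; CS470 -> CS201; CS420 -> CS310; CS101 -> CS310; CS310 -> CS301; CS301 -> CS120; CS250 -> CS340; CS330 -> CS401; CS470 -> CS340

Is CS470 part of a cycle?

CS470 is on a cycle iff CS470 can reach itself via ≥1 edge.
CS470 → CS120 → CS330 → CS401 → CS420 → CS470 — yes.

Yes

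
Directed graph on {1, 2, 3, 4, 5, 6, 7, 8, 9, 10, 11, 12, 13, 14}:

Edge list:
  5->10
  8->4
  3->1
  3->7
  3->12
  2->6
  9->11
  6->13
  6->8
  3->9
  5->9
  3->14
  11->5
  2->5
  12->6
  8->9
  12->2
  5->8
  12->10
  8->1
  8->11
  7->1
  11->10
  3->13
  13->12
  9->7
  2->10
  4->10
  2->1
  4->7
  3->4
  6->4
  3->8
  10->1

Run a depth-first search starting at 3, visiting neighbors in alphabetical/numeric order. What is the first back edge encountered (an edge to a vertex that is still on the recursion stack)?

5->8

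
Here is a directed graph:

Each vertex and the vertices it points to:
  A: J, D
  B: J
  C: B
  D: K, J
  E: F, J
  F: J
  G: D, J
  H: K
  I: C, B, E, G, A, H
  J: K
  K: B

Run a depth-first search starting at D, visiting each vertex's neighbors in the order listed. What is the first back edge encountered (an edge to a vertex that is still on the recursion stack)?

J→K

DFS from D (visiting each vertex's neighbors in the order listed); mark gray on enter, black on exit:
D gray
  K gray
    B gray
      J gray
        J→K: K is gray → back edge
First back edge: J → K.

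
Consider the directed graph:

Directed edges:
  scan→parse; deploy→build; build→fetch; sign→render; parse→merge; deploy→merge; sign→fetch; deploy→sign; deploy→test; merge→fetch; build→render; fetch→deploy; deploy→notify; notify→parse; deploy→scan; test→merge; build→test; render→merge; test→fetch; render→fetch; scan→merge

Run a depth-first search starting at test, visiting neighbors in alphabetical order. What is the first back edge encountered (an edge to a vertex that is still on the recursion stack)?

build→fetch

DFS from test (visiting neighbors in alphabetical order); mark gray on enter, black on exit:
test gray
  fetch gray
    deploy gray
      build gray
        build→fetch: fetch is gray → back edge
First back edge: build → fetch.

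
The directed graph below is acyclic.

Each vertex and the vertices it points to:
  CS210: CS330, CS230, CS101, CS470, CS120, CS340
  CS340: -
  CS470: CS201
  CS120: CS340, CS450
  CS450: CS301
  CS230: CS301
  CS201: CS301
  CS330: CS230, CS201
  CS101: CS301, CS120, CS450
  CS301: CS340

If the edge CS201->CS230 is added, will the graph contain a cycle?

No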